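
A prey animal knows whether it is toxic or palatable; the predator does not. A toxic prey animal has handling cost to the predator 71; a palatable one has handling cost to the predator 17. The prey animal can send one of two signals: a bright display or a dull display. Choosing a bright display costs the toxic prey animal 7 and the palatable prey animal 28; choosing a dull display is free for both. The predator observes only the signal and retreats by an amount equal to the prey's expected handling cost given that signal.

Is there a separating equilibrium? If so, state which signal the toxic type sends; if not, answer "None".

Try toxic → bright display, palatable → dull display:
  If types separate, bright display earns payment 71 and dull display earns 17.
  Toxic: bright display gives 71 − 7 = 64; dull display gives 17 − 0 = 17. No deviation. ✓
  Palatable: dull display gives 17 − 0 = 17; bright display gives 71 − 28 = 43. Would deviate. ✗
Try toxic → dull display, palatable → bright display:
  If types separate, dull display earns payment 71 and bright display earns 17.
  Toxic: dull display gives 71 − 0 = 71; bright display gives 17 − 7 = 10. No deviation. ✓
  Palatable: bright display gives 17 − 28 = -11; dull display gives 71 − 0 = 71. Would deviate. ✗
Neither assignment is incentive-compatible.

None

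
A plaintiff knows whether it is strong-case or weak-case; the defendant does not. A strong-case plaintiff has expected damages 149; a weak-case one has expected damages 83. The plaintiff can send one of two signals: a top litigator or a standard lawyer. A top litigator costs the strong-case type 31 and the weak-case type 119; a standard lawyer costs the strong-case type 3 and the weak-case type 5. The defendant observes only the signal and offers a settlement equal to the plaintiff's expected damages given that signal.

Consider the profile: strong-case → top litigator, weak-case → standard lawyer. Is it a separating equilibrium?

Yes

Under separation the defendant infers type exactly: top litigator → strong-case (pays 149), standard lawyer → weak-case (pays 83).
Strong-case: top litigator gives 149 − 31 = 118; standard lawyer gives 83 − 3 = 80. No deviation. ✓
Weak-case: standard lawyer gives 83 − 5 = 78; top litigator gives 149 − 119 = 30. No deviation. ✓
Neither type gains from mimicking the other.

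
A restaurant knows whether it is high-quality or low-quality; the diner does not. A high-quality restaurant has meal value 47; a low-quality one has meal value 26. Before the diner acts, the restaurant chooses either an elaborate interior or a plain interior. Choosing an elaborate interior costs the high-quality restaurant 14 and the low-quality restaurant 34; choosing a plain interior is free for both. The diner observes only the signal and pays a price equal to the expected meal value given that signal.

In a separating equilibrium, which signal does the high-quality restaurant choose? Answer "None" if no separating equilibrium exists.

Try high-quality → elaborate interior, low-quality → plain interior:
  If types separate, elaborate interior earns payment 47 and plain interior earns 26.
  High-quality: elaborate interior gives 47 − 14 = 33; plain interior gives 26 − 0 = 26. No deviation. ✓
  Low-quality: plain interior gives 26 − 0 = 26; elaborate interior gives 47 − 34 = 13. No deviation. ✓
Both hold — the high-quality type sends elaborate interior.

elaborate interior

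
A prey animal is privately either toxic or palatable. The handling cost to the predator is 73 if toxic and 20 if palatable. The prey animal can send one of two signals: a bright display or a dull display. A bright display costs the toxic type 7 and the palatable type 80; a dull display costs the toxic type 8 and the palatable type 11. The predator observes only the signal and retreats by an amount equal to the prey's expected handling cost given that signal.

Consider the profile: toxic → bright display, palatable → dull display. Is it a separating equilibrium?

If types separate, bright display earns payment 73 and dull display earns 20.
Toxic: bright display gives 73 − 7 = 66; dull display gives 20 − 8 = 12. No deviation. ✓
Palatable: dull display gives 20 − 11 = 9; bright display gives 73 − 80 = -7. No deviation. ✓
Both incentive constraints hold.

Yes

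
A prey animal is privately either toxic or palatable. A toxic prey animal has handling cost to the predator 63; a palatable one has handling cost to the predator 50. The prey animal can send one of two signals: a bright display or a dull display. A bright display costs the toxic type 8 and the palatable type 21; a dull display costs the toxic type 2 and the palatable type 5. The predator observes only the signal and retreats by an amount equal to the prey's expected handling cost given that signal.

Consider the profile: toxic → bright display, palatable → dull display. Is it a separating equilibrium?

Yes

Under separation the predator infers type exactly: bright display → toxic (pays 63), dull display → palatable (pays 50).
Toxic: bright display gives 63 − 8 = 55; dull display gives 50 − 2 = 48. No deviation. ✓
Palatable: dull display gives 50 − 5 = 45; bright display gives 63 − 21 = 42. No deviation. ✓
Neither type gains from mimicking the other.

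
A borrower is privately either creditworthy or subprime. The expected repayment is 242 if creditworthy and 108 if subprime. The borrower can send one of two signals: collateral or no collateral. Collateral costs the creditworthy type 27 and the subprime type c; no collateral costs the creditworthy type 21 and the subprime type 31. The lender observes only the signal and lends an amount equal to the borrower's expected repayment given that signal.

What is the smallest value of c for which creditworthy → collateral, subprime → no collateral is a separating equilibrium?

165

Under separation: collateral → creditworthy (pays 242); no collateral → subprime (pays 108).
Creditworthy: 242 − 27 = 215 ≥ 108 − 21 = 87. Holds regardless of c. ✓
Subprime: 108 − 31 ≥ 242 − c, so c ≥ 242 − 77 = 165.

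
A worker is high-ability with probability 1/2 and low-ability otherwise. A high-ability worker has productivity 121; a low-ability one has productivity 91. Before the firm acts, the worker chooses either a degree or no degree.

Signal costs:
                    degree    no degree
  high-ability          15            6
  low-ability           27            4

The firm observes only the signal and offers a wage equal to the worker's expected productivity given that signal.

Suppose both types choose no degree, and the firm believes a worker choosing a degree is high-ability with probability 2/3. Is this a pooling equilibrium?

At the pooled signal (no degree) the firm holds the prior 1/2 and pays 1/2·121 + 1/2·91 = 106. Off-path (degree) belief 2/3 gives 2/3·121 + 1/3·91 = 111.
High-ability: no degree gives 106 − 6 = 100; degree gives 111 − 15 = 96. Stays. ✓
Low-ability: no degree gives 106 − 4 = 102; degree gives 111 − 27 = 84. Stays. ✓

Yes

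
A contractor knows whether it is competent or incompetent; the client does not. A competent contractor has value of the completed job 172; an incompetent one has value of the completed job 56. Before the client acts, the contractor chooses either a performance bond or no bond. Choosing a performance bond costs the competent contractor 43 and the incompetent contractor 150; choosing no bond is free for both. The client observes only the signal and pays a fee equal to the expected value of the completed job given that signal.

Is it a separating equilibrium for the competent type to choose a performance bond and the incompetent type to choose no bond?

Under separation the client infers type exactly: bond → competent (pays 172), no bond → incompetent (pays 56).
Competent: bond gives 172 − 43 = 129; no bond gives 56 − 0 = 56. No deviation. ✓
Incompetent: no bond gives 56 − 0 = 56; bond gives 172 − 150 = 22. No deviation. ✓
Both incentive constraints hold.

Yes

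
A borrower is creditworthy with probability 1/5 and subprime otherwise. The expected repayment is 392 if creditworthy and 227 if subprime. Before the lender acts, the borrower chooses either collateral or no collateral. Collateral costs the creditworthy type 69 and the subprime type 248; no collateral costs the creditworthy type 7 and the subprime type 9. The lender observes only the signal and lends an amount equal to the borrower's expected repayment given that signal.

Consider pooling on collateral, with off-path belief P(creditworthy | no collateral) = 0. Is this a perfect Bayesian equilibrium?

On the equilibrium path (collateral) the lender holds the prior 1/5 and pays 1/5·392 + 4/5·227 = 260. Off-path (no collateral) belief 0 gives 0·392 + 1·227 = 227.
Creditworthy: collateral gives 260 − 69 = 191; no collateral gives 227 − 7 = 220. Deviates. ✗
Subprime: collateral gives 260 − 248 = 12; no collateral gives 227 − 9 = 218. Deviates. ✗

No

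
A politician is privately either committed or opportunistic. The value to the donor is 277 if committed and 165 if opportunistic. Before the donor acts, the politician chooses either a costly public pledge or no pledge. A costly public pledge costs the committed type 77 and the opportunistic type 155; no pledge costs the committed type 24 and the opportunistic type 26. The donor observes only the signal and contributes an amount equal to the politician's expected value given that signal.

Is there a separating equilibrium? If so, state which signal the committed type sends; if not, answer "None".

pledge

Try committed → pledge, opportunistic → no pledge:
  If types separate, pledge earns payment 277 and no pledge earns 165.
  Committed: pledge gives 277 − 77 = 200; no pledge gives 165 − 24 = 141. No deviation. ✓
  Opportunistic: no pledge gives 165 − 26 = 139; pledge gives 277 − 155 = 122. No deviation. ✓
Both hold — the committed type sends pledge.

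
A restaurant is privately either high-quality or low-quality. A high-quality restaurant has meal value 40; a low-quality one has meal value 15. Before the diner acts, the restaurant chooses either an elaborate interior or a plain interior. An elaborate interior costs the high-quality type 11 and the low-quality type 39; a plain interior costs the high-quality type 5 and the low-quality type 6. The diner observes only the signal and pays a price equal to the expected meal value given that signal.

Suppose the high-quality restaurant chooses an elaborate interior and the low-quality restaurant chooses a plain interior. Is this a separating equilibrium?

Yes

Under separation the diner infers type exactly: elaborate interior → high-quality (pays 40), plain interior → low-quality (pays 15).
High-quality: elaborate interior gives 40 − 11 = 29; plain interior gives 15 − 5 = 10. No deviation. ✓
Low-quality: plain interior gives 15 − 6 = 9; elaborate interior gives 40 − 39 = 1. No deviation. ✓
Both incentive constraints hold.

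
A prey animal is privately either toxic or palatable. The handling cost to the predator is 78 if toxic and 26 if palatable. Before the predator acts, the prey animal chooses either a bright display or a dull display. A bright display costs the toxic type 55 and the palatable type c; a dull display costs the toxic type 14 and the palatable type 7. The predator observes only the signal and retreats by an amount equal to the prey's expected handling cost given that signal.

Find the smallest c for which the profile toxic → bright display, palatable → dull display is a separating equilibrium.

Under separation: bright display → toxic (pays 78); dull display → palatable (pays 26).
Toxic: 78 − 55 = 23 ≥ 26 − 14 = 12. Holds regardless of c. ✓
Palatable: 26 − 7 ≥ 78 − c, so c ≥ 78 − 19 = 59.

59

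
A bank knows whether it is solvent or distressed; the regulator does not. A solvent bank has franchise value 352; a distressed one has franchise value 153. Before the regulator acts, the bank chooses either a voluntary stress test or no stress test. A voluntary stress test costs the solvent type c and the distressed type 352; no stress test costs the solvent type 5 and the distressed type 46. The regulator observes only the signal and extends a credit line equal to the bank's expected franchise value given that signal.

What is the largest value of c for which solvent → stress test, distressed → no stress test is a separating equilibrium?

204

Under separation: stress test → solvent (pays 352); no stress test → distressed (pays 153).
Distressed: 153 − 46 = 107 ≥ 352 − 352 = 0. Holds regardless of c. ✓
Solvent: 352 − c ≥ 153 − 5, so c ≤ 352 − 148 = 204.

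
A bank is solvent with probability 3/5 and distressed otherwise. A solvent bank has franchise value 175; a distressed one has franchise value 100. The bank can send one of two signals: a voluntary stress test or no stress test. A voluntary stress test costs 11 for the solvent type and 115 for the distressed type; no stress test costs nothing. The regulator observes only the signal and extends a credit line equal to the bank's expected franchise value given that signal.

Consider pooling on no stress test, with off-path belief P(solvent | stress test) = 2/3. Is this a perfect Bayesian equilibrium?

Yes

At the pooled signal (no stress test) the regulator holds the prior 3/5 and pays 3/5·175 + 2/5·100 = 145. Off-path (stress test) belief 2/3 gives 2/3·175 + 1/3·100 = 150.
Solvent: no stress test gives 145 − 0 = 145; stress test gives 150 − 11 = 139. Stays. ✓
Distressed: no stress test gives 145 − 0 = 145; stress test gives 150 − 115 = 35. Stays. ✓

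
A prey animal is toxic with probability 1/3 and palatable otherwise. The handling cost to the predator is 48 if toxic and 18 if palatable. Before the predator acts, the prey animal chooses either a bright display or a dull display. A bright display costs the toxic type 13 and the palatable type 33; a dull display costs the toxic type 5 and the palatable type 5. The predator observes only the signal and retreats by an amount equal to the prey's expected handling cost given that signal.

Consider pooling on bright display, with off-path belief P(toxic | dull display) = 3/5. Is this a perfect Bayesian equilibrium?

At the pooled signal (bright display) the predator holds the prior 1/3 and pays 1/3·48 + 2/3·18 = 28. Off-path (dull display) belief 3/5 gives 3/5·48 + 2/5·18 = 36.
Toxic: bright display gives 28 − 13 = 15; dull display gives 36 − 5 = 31. Deviates. ✗
Palatable: bright display gives 28 − 33 = -5; dull display gives 36 − 5 = 31. Deviates. ✗

No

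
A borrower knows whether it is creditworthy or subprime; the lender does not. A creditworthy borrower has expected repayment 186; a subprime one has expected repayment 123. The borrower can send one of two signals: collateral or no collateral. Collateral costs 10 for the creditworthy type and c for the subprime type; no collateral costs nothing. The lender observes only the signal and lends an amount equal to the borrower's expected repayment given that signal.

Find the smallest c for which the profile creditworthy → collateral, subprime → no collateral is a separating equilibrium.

63

Under separation: collateral → creditworthy (pays 186); no collateral → subprime (pays 123).
Creditworthy: 186 − 10 = 176 ≥ 123 − 0 = 123. Holds regardless of c. ✓
Subprime: 123 − 0 ≥ 186 − c, so c ≥ 186 − 123 = 63.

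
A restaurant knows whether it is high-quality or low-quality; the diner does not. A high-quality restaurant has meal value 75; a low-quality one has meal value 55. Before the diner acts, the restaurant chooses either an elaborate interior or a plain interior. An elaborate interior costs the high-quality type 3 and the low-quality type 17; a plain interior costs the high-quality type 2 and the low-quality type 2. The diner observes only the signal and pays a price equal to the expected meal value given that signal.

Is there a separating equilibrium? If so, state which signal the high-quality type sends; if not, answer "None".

None

Try high-quality → elaborate interior, low-quality → plain interior:
  Under separation the diner infers type exactly: elaborate interior → high-quality (pays 75), plain interior → low-quality (pays 55).
  High-quality: elaborate interior gives 75 − 3 = 72; plain interior gives 55 − 2 = 53. No deviation. ✓
  Low-quality: plain interior gives 55 − 2 = 53; elaborate interior gives 75 − 17 = 58. Would deviate. ✗
Try high-quality → plain interior, low-quality → elaborate interior:
  Under separation the diner infers type exactly: plain interior → high-quality (pays 75), elaborate interior → low-quality (pays 55).
  High-quality: plain interior gives 75 − 2 = 73; elaborate interior gives 55 − 3 = 52. No deviation. ✓
  Low-quality: elaborate interior gives 55 − 17 = 38; plain interior gives 75 − 2 = 73. Would deviate. ✗
Neither assignment is incentive-compatible.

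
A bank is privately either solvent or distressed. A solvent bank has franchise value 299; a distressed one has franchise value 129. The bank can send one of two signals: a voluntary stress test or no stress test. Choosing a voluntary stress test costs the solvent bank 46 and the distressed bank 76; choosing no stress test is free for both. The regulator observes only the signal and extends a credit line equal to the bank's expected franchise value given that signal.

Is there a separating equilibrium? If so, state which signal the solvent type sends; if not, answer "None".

Try solvent → stress test, distressed → no stress test:
  If types separate, stress test earns payment 299 and no stress test earns 129.
  Solvent: stress test gives 299 − 46 = 253; no stress test gives 129 − 0 = 129. No deviation. ✓
  Distressed: no stress test gives 129 − 0 = 129; stress test gives 299 − 76 = 223. Would deviate. ✗
Try solvent → no stress test, distressed → stress test:
  If types separate, no stress test earns payment 299 and stress test earns 129.
  Solvent: no stress test gives 299 − 0 = 299; stress test gives 129 − 46 = 83. No deviation. ✓
  Distressed: stress test gives 129 − 76 = 53; no stress test gives 299 − 0 = 299. Would deviate. ✗
Neither assignment is incentive-compatible.

None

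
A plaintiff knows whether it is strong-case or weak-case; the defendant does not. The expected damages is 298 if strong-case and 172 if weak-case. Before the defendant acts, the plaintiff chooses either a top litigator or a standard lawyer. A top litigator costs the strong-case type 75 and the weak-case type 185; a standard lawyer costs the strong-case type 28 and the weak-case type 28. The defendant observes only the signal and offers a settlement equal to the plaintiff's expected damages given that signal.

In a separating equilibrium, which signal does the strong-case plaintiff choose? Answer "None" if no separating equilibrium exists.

top litigator

Try strong-case → top litigator, weak-case → standard lawyer:
  Under separation the defendant infers type exactly: top litigator → strong-case (pays 298), standard lawyer → weak-case (pays 172).
  Strong-case: top litigator gives 298 − 75 = 223; standard lawyer gives 172 − 28 = 144. No deviation. ✓
  Weak-case: standard lawyer gives 172 − 28 = 144; top litigator gives 298 − 185 = 113. No deviation. ✓
Both hold — the strong-case type sends top litigator.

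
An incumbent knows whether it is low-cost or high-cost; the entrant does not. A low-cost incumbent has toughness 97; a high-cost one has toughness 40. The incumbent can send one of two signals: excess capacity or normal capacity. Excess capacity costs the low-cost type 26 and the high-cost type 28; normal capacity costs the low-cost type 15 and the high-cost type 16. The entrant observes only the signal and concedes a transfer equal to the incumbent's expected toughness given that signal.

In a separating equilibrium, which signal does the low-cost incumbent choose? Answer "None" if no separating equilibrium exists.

None

Try low-cost → excess capacity, high-cost → normal capacity:
  If types separate, excess capacity earns payment 97 and normal capacity earns 40.
  Low-cost: excess capacity gives 97 − 26 = 71; normal capacity gives 40 − 15 = 25. No deviation. ✓
  High-cost: normal capacity gives 40 − 16 = 24; excess capacity gives 97 − 28 = 69. Would deviate. ✗
Try low-cost → normal capacity, high-cost → excess capacity:
  If types separate, normal capacity earns payment 97 and excess capacity earns 40.
  Low-cost: normal capacity gives 97 − 15 = 82; excess capacity gives 40 − 26 = 14. No deviation. ✓
  High-cost: excess capacity gives 40 − 28 = 12; normal capacity gives 97 − 16 = 81. Would deviate. ✗
Neither assignment is incentive-compatible.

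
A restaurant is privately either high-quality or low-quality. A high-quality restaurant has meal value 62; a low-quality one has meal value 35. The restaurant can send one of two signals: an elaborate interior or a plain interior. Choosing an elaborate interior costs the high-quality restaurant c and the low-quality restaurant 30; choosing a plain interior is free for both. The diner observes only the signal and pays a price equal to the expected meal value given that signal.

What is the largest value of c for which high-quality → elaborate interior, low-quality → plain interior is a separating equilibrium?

Under separation: elaborate interior → high-quality (pays 62); plain interior → low-quality (pays 35).
Low-quality: 35 − 0 = 35 ≥ 62 − 30 = 32. Holds regardless of c. ✓
High-quality: 62 − c ≥ 35 − 0, so c ≤ 62 − 35 = 27.

27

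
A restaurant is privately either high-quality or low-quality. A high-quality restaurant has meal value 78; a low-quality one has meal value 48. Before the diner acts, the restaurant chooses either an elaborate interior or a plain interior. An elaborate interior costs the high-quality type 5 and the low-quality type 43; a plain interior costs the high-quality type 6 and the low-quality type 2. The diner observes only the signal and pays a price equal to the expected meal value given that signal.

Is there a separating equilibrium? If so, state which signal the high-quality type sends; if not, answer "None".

Try high-quality → elaborate interior, low-quality → plain interior:
  Under separation the diner infers type exactly: elaborate interior → high-quality (pays 78), plain interior → low-quality (pays 48).
  High-quality: elaborate interior gives 78 − 5 = 73; plain interior gives 48 − 6 = 42. No deviation. ✓
  Low-quality: plain interior gives 48 − 2 = 46; elaborate interior gives 78 − 43 = 35. No deviation. ✓
Both hold — the high-quality type sends elaborate interior.

elaborate interior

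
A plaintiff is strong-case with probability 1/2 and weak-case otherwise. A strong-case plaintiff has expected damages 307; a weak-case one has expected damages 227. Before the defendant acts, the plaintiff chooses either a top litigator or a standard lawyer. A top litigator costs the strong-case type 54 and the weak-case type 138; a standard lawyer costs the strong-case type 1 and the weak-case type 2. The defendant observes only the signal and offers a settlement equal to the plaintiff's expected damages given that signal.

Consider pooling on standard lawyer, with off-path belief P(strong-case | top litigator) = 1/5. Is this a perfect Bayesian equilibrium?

Yes

At the pooled signal (standard lawyer) the defendant holds the prior 1/2 and pays 1/2·307 + 1/2·227 = 267. Off-path (top litigator) belief 1/5 gives 1/5·307 + 4/5·227 = 243.
Strong-case: standard lawyer gives 267 − 1 = 266; top litigator gives 243 − 54 = 189. Stays. ✓
Weak-case: standard lawyer gives 267 − 2 = 265; top litigator gives 243 − 138 = 105. Stays. ✓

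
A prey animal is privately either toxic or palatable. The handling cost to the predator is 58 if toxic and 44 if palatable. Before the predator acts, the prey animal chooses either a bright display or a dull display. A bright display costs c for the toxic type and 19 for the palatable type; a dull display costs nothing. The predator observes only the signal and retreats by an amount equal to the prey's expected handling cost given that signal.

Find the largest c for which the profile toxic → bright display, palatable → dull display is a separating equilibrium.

Under separation: bright display → toxic (pays 58); dull display → palatable (pays 44).
Palatable: 44 − 0 = 44 ≥ 58 − 19 = 39. Holds regardless of c. ✓
Toxic: 58 − c ≥ 44 − 0, so c ≤ 58 − 44 = 14.

14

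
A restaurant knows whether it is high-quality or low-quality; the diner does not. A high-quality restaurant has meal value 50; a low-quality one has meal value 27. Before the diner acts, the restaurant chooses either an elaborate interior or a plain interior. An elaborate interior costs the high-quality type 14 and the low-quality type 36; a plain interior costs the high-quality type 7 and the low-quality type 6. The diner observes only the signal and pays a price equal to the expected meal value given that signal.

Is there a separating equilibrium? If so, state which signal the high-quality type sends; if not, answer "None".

elaborate interior

Try high-quality → elaborate interior, low-quality → plain interior:
  If types separate, elaborate interior earns payment 50 and plain interior earns 27.
  High-quality: elaborate interior gives 50 − 14 = 36; plain interior gives 27 − 7 = 20. No deviation. ✓
  Low-quality: plain interior gives 27 − 6 = 21; elaborate interior gives 50 − 36 = 14. No deviation. ✓
Both hold — the high-quality type sends elaborate interior.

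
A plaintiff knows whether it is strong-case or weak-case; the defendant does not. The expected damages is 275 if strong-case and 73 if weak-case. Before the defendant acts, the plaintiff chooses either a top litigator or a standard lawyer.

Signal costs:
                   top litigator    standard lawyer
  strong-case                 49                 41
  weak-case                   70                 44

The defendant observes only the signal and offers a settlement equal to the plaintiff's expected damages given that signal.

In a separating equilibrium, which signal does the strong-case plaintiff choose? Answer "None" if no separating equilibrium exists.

Try strong-case → top litigator, weak-case → standard lawyer:
  If types separate, top litigator earns payment 275 and standard lawyer earns 73.
  Strong-case: top litigator gives 275 − 49 = 226; standard lawyer gives 73 − 41 = 32. No deviation. ✓
  Weak-case: standard lawyer gives 73 − 44 = 29; top litigator gives 275 − 70 = 205. Would deviate. ✗
Try strong-case → standard lawyer, weak-case → top litigator:
  If types separate, standard lawyer earns payment 275 and top litigator earns 73.
  Strong-case: standard lawyer gives 275 − 41 = 234; top litigator gives 73 − 49 = 24. No deviation. ✓
  Weak-case: top litigator gives 73 − 70 = 3; standard lawyer gives 275 − 44 = 231. Would deviate. ✗
Neither assignment is incentive-compatible.

None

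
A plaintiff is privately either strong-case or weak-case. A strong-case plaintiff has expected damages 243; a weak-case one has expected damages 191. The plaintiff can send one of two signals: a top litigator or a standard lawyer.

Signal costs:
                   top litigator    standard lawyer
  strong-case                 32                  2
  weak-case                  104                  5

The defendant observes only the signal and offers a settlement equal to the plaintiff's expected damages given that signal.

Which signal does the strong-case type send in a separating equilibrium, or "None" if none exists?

top litigator

Try strong-case → top litigator, weak-case → standard lawyer:
  Under separation the defendant infers type exactly: top litigator → strong-case (pays 243), standard lawyer → weak-case (pays 191).
  Strong-case: top litigator gives 243 − 32 = 211; standard lawyer gives 191 − 2 = 189. No deviation. ✓
  Weak-case: standard lawyer gives 191 − 5 = 186; top litigator gives 243 − 104 = 139. No deviation. ✓
Both hold — the strong-case type sends top litigator.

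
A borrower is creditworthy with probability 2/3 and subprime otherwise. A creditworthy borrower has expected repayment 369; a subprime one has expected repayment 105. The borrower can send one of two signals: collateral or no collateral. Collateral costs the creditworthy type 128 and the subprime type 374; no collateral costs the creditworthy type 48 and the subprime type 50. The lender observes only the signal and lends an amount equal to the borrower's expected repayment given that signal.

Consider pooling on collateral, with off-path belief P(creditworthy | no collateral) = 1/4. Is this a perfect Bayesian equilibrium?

On the equilibrium path (collateral) the lender holds the prior 2/3 and pays 2/3·369 + 1/3·105 = 281. Off-path (no collateral) belief 1/4 gives 1/4·369 + 3/4·105 = 171.
Creditworthy: collateral gives 281 − 128 = 153; no collateral gives 171 − 48 = 123. Stays. ✓
Subprime: collateral gives 281 − 374 = -93; no collateral gives 171 − 50 = 121. Deviates. ✗

No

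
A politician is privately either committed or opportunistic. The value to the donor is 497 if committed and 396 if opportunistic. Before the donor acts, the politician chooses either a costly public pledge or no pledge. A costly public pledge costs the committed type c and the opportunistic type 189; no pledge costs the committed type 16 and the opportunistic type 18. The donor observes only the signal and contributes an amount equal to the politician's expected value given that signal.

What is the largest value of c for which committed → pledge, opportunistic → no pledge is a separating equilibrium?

117

Under separation: pledge → committed (pays 497); no pledge → opportunistic (pays 396).
Opportunistic: 396 − 18 = 378 ≥ 497 − 189 = 308. Holds regardless of c. ✓
Committed: 497 − c ≥ 396 − 16, so c ≤ 497 − 380 = 117.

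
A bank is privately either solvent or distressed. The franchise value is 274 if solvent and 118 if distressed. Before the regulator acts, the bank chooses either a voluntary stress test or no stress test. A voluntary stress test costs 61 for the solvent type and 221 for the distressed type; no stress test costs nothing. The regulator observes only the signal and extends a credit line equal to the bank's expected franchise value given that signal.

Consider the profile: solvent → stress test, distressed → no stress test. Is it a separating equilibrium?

Under separation the regulator infers type exactly: stress test → solvent (pays 274), no stress test → distressed (pays 118).
Solvent: stress test gives 274 − 61 = 213; no stress test gives 118 − 0 = 118. No deviation. ✓
Distressed: no stress test gives 118 − 0 = 118; stress test gives 274 − 221 = 53. No deviation. ✓
Neither type gains from mimicking the other.

Yes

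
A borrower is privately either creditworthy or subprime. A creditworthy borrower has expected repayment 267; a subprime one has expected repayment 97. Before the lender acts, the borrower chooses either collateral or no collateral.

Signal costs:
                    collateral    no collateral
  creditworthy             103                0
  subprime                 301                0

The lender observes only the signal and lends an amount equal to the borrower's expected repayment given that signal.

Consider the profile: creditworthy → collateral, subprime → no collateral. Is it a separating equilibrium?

Yes

If types separate, collateral earns payment 267 and no collateral earns 97.
Creditworthy: collateral gives 267 − 103 = 164; no collateral gives 97 − 0 = 97. No deviation. ✓
Subprime: no collateral gives 97 − 0 = 97; collateral gives 267 − 301 = -34. No deviation. ✓
Neither type gains from mimicking the other.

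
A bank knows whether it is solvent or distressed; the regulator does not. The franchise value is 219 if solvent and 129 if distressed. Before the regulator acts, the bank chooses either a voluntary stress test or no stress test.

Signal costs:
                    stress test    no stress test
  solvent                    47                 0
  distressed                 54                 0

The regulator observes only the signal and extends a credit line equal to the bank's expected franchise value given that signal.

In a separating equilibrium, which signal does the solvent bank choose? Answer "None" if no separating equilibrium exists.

None

Try solvent → stress test, distressed → no stress test:
  If types separate, stress test earns payment 219 and no stress test earns 129.
  Solvent: stress test gives 219 − 47 = 172; no stress test gives 129 − 0 = 129. No deviation. ✓
  Distressed: no stress test gives 129 − 0 = 129; stress test gives 219 − 54 = 165. Would deviate. ✗
Try solvent → no stress test, distressed → stress test:
  If types separate, no stress test earns payment 219 and stress test earns 129.
  Solvent: no stress test gives 219 − 0 = 219; stress test gives 129 − 47 = 82. No deviation. ✓
  Distressed: stress test gives 129 − 54 = 75; no stress test gives 219 − 0 = 219. Would deviate. ✗
Neither assignment is incentive-compatible.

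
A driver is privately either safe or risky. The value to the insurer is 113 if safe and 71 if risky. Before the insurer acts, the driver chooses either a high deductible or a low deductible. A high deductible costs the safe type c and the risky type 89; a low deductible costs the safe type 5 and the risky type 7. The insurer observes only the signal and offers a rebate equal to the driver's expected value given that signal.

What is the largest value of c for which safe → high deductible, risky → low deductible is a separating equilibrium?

47

Under separation: high deductible → safe (pays 113); low deductible → risky (pays 71).
Risky: 71 − 7 = 64 ≥ 113 − 89 = 24. Holds regardless of c. ✓
Safe: 113 − c ≥ 71 − 5, so c ≤ 113 − 66 = 47.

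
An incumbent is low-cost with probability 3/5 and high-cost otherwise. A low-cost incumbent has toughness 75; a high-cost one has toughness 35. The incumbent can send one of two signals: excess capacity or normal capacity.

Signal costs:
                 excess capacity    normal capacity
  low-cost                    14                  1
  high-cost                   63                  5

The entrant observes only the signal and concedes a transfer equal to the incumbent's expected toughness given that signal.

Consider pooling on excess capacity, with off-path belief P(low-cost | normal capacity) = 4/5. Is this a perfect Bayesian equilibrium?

At the pooled signal (excess capacity) the entrant holds the prior 3/5 and pays 3/5·75 + 2/5·35 = 59. Off-path (normal capacity) belief 4/5 gives 4/5·75 + 1/5·35 = 67.
Low-cost: excess capacity gives 59 − 14 = 45; normal capacity gives 67 − 1 = 66. Deviates. ✗
High-cost: excess capacity gives 59 − 63 = -4; normal capacity gives 67 − 5 = 62. Deviates. ✗

No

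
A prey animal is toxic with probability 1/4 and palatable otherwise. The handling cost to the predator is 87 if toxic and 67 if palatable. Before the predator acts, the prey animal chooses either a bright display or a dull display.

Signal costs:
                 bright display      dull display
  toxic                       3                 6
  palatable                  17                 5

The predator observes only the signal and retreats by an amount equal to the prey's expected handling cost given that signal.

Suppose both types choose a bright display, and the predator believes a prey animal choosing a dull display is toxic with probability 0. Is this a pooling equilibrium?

On the equilibrium path (bright display) the predator holds the prior 1/4 and pays 1/4·87 + 3/4·67 = 72. Off-path (dull display) belief 0 gives 0·87 + 1·67 = 67.
Toxic: bright display gives 72 − 3 = 69; dull display gives 67 − 6 = 61. Stays. ✓
Palatable: bright display gives 72 − 17 = 55; dull display gives 67 − 5 = 62. Deviates. ✗

No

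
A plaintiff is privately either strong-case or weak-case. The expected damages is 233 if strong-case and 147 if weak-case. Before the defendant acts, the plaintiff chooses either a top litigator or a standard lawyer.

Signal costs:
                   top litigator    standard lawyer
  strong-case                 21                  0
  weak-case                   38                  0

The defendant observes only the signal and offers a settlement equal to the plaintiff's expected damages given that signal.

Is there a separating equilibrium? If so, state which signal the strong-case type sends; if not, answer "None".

Try strong-case → top litigator, weak-case → standard lawyer:
  If types separate, top litigator earns payment 233 and standard lawyer earns 147.
  Strong-case: top litigator gives 233 − 21 = 212; standard lawyer gives 147 − 0 = 147. No deviation. ✓
  Weak-case: standard lawyer gives 147 − 0 = 147; top litigator gives 233 − 38 = 195. Would deviate. ✗
Try strong-case → standard lawyer, weak-case → top litigator:
  If types separate, standard lawyer earns payment 233 and top litigator earns 147.
  Strong-case: standard lawyer gives 233 − 0 = 233; top litigator gives 147 − 21 = 126. No deviation. ✓
  Weak-case: top litigator gives 147 − 38 = 109; standard lawyer gives 233 − 0 = 233. Would deviate. ✗
Neither assignment is incentive-compatible.

None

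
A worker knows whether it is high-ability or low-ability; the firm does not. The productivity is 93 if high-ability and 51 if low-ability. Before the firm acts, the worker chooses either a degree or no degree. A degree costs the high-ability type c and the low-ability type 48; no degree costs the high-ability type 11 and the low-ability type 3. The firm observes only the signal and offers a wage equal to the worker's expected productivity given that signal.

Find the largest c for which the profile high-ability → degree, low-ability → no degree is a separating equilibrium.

53

Under separation: degree → high-ability (pays 93); no degree → low-ability (pays 51).
Low-ability: 51 − 3 = 48 ≥ 93 − 48 = 45. Holds regardless of c. ✓
High-ability: 93 − c ≥ 51 − 11, so c ≤ 93 − 40 = 53.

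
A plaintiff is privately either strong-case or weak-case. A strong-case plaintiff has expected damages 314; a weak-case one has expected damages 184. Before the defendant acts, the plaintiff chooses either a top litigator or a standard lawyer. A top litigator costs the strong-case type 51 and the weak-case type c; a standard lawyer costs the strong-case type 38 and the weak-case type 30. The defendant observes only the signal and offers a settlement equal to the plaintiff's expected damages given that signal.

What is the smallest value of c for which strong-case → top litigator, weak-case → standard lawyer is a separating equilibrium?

160

Under separation: top litigator → strong-case (pays 314); standard lawyer → weak-case (pays 184).
Strong-case: 314 − 51 = 263 ≥ 184 − 38 = 146. Holds regardless of c. ✓
Weak-case: 184 − 30 ≥ 314 − c, so c ≥ 314 − 154 = 160.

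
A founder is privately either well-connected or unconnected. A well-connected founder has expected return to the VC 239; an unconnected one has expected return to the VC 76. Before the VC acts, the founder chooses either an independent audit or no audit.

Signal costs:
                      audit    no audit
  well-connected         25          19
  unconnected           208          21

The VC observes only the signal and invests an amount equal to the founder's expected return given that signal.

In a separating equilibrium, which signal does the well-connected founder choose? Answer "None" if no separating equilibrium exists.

audit

Try well-connected → audit, unconnected → no audit:
  Under separation the VC infers type exactly: audit → well-connected (pays 239), no audit → unconnected (pays 76).
  Well-connected: audit gives 239 − 25 = 214; no audit gives 76 − 19 = 57. No deviation. ✓
  Unconnected: no audit gives 76 − 21 = 55; audit gives 239 − 208 = 31. No deviation. ✓
Both hold — the well-connected type sends audit.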